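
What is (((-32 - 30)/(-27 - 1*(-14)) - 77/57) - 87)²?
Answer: 3835820356/549081 ≈ 6985.9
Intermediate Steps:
(((-32 - 30)/(-27 - 1*(-14)) - 77/57) - 87)² = ((-62/(-27 + 14) - 77*1/57) - 87)² = ((-62/(-13) - 77/57) - 87)² = ((-62*(-1/13) - 77/57) - 87)² = ((62/13 - 77/57) - 87)² = (2533/741 - 87)² = (-61934/741)² = 3835820356/549081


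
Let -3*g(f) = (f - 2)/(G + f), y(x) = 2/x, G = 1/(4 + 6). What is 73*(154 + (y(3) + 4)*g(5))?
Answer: 1709806/153 ≈ 11175.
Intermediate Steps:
G = ⅒ (G = 1/10 = ⅒ ≈ 0.10000)
g(f) = -(-2 + f)/(3*(⅒ + f)) (g(f) = -(f - 2)/(3*(⅒ + f)) = -(-2 + f)/(3*(⅒ + f)))
73*(154 + (y(3) + 4)*g(5)) = 73*(154 + (2/3 + 4)*(10*(2 - 1*5)/(3*(1 + 10*5)))) = 73*(154 + (2*(⅓) + 4)*(10*(2 - 5)/(3*(1 + 50)))) = 73*(154 + (⅔ + 4)*((10/3)*(-3)/51)) = 73*(154 + 14*((10/3)*(1/51)*(-3))/3) = 73*(154 + (14/3)*(-10/51)) = 73*(154 - 140/153) = 73*(23422/153) = 1709806/153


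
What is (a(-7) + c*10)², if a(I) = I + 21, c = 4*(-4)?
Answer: 21316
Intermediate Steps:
c = -16
a(I) = 21 + I
(a(-7) + c*10)² = ((21 - 7) - 16*10)² = (14 - 160)² = (-146)² = 21316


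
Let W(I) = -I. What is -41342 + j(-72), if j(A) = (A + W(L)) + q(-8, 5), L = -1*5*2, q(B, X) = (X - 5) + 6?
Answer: -41398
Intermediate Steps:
q(B, X) = 1 + X (q(B, X) = (-5 + X) + 6 = 1 + X)
L = -10 (L = -5*2 = -10)
j(A) = 16 + A (j(A) = (A - 1*(-10)) + (1 + 5) = (A + 10) + 6 = (10 + A) + 6 = 16 + A)
-41342 + j(-72) = -41342 + (16 - 72) = -41342 - 56 = -41398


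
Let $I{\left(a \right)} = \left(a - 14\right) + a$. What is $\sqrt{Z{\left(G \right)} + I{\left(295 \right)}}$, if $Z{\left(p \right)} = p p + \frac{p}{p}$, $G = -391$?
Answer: $277 \sqrt{2} \approx 391.74$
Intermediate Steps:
$Z{\left(p \right)} = 1 + p^{2}$ ($Z{\left(p \right)} = p^{2} + 1 = 1 + p^{2}$)
$I{\left(a \right)} = -14 + 2 a$ ($I{\left(a \right)} = \left(-14 + a\right) + a = -14 + 2 a$)
$\sqrt{Z{\left(G \right)} + I{\left(295 \right)}} = \sqrt{\left(1 + \left(-391\right)^{2}\right) + \left(-14 + 2 \cdot 295\right)} = \sqrt{\left(1 + 152881\right) + \left(-14 + 590\right)} = \sqrt{152882 + 576} = \sqrt{153458} = 277 \sqrt{2}$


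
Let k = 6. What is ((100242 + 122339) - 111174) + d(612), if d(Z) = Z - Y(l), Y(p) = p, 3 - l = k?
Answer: 112022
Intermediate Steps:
l = -3 (l = 3 - 1*6 = 3 - 6 = -3)
d(Z) = 3 + Z (d(Z) = Z - 1*(-3) = Z + 3 = 3 + Z)
((100242 + 122339) - 111174) + d(612) = ((100242 + 122339) - 111174) + (3 + 612) = (222581 - 111174) + 615 = 111407 + 615 = 112022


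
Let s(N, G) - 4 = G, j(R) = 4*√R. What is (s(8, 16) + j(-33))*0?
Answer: 0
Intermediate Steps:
s(N, G) = 4 + G
(s(8, 16) + j(-33))*0 = ((4 + 16) + 4*√(-33))*0 = (20 + 4*(I*√33))*0 = (20 + 4*I*√33)*0 = 0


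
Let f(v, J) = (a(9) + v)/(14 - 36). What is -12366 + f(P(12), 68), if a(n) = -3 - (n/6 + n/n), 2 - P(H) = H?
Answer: -544073/44 ≈ -12365.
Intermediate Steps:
P(H) = 2 - H
a(n) = -4 - n/6 (a(n) = -3 - (n*(1/6) + 1) = -3 - (n/6 + 1) = -3 - (1 + n/6) = -3 + (-1 - n/6) = -4 - n/6)
f(v, J) = 1/4 - v/22 (f(v, J) = ((-4 - 1/6*9) + v)/(14 - 36) = ((-4 - 3/2) + v)/(-22) = (-11/2 + v)*(-1/22) = 1/4 - v/22)
-12366 + f(P(12), 68) = -12366 + (1/4 - (2 - 1*12)/22) = -12366 + (1/4 - (2 - 12)/22) = -12366 + (1/4 - 1/22*(-10)) = -12366 + (1/4 + 5/11) = -12366 + 31/44 = -544073/44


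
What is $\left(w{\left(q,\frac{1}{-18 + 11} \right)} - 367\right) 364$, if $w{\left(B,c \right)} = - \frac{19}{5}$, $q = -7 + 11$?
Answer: $- \frac{674856}{5} \approx -1.3497 \cdot 10^{5}$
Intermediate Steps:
$q = 4$
$w{\left(B,c \right)} = - \frac{19}{5}$ ($w{\left(B,c \right)} = \left(-19\right) \frac{1}{5} = - \frac{19}{5}$)
$\left(w{\left(q,\frac{1}{-18 + 11} \right)} - 367\right) 364 = \left(- \frac{19}{5} - 367\right) 364 = \left(- \frac{1854}{5}\right) 364 = - \frac{674856}{5}$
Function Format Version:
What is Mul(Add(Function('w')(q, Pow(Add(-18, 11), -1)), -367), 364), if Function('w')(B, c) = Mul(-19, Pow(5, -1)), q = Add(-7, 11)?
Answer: Rational(-674856, 5) ≈ -1.3497e+5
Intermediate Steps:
q = 4
Function('w')(B, c) = Rational(-19, 5) (Function('w')(B, c) = Mul(-19, Rational(1, 5)) = Rational(-19, 5))
Mul(Add(Function('w')(q, Pow(Add(-18, 11), -1)), -367), 364) = Mul(Add(Rational(-19, 5), -367), 364) = Mul(Rational(-1854, 5), 364) = Rational(-674856, 5)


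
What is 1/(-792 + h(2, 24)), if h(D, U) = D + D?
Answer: -1/788 ≈ -0.0012690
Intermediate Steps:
h(D, U) = 2*D
1/(-792 + h(2, 24)) = 1/(-792 + 2*2) = 1/(-792 + 4) = 1/(-788) = -1/788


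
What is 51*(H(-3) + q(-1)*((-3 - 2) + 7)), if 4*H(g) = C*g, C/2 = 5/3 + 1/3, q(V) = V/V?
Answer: -51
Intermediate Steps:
q(V) = 1
C = 4 (C = 2*(5/3 + 1/3) = 2*2 = 4)
H(g) = g (H(g) = (4*g)/4 = g)
51*(H(-3) + q(-1)*((-3 - 2) + 7)) = 51*(-3 + 1*((-3 - 2) + 7)) = 51*(-3 + 1*(-5 + 7)) = 51*(-3 + 1*2) = 51*(-3 + 2) = 51*(-1) = -51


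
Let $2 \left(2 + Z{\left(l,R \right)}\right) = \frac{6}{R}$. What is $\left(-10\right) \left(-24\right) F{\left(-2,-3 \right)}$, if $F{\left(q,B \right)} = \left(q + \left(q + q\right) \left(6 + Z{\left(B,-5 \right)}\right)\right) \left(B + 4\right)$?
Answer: $-3744$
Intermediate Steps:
$Z{\left(l,R \right)} = -2 + \frac{3}{R}$ ($Z{\left(l,R \right)} = -2 + \frac{6 \frac{1}{R}}{2} = -2 + \frac{3}{R}$)
$F{\left(q,B \right)} = \frac{39 q \left(4 + B\right)}{5}$ ($F{\left(q,B \right)} = \left(q + \left(q + q\right) \left(6 - \left(2 - \frac{3}{-5}\right)\right)\right) \left(B + 4\right) = \left(q + 2 q \left(6 + \left(-2 + 3 \left(- \frac{1}{5}\right)\right)\right)\right) \left(4 + B\right) = \left(q + 2 q \left(6 - \frac{13}{5}\right)\right) \left(4 + B\right) = \left(q + 2 q \frac{17}{5}\right) \left(4 + B\right) = \left(q + \frac{34 q}{5}\right) \left(4 + B\right) = \frac{39 q}{5} \left(4 + B\right) = \frac{39 q \left(4 + B\right)}{5}$)
$\left(-10\right) \left(-24\right) F{\left(-2,-3 \right)} = \left(-10\right) \left(-24\right) \frac{39}{5} \left(-2\right) \left(4 - 3\right) = 240 \cdot \frac{39}{5} \left(-2\right) 1 = 240 \left(- \frac{78}{5}\right) = -3744$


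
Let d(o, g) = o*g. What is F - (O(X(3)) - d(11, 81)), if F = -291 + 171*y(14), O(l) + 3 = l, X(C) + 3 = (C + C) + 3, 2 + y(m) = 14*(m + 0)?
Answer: 33771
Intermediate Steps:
y(m) = -2 + 14*m (y(m) = -2 + 14*(m + 0) = -2 + 14*m)
d(o, g) = g*o
X(C) = 2*C (X(C) = -3 + ((C + C) + 3) = -3 + (2*C + 3) = -3 + (3 + 2*C) = 2*C)
O(l) = -3 + l
F = 32883 (F = -291 + 171*(-2 + 14*14) = -291 + 171*(-2 + 196) = -291 + 171*194 = -291 + 33174 = 32883)
F - (O(X(3)) - d(11, 81)) = 32883 - ((-3 + 2*3) - 81*11) = 32883 - ((-3 + 6) - 1*891) = 32883 - (3 - 891) = 32883 - 1*(-888) = 32883 + 888 = 33771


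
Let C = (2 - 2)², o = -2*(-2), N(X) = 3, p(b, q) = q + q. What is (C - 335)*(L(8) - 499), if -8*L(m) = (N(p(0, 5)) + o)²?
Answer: 1353735/8 ≈ 1.6922e+5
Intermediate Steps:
p(b, q) = 2*q
o = 4
C = 0 (C = 0² = 0)
L(m) = -49/8 (L(m) = -(3 + 4)²/8 = -⅛*7² = -⅛*49 = -49/8)
(C - 335)*(L(8) - 499) = (0 - 335)*(-49/8 - 499) = -335*(-4041/8) = 1353735/8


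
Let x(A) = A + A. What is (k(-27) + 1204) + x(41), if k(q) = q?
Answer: 1259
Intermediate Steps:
x(A) = 2*A
(k(-27) + 1204) + x(41) = (-27 + 1204) + 2*41 = 1177 + 82 = 1259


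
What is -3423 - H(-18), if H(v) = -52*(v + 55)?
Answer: -1499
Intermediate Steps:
H(v) = -2860 - 52*v (H(v) = -52*(55 + v) = -2860 - 52*v)
-3423 - H(-18) = -3423 - (-2860 - 52*(-18)) = -3423 - (-2860 + 936) = -3423 - 1*(-1924) = -3423 + 1924 = -1499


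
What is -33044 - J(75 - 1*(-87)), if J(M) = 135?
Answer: -33179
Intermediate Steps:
-33044 - J(75 - 1*(-87)) = -33044 - 1*135 = -33044 - 135 = -33179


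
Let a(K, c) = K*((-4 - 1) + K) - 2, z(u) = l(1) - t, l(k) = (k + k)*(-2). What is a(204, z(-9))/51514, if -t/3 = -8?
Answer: 20297/25757 ≈ 0.78802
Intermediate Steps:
t = 24 (t = -3*(-8) = 24)
l(k) = -4*k (l(k) = (2*k)*(-2) = -4*k)
z(u) = -28 (z(u) = -4*1 - 1*24 = -4 - 24 = -28)
a(K, c) = -2 + K*(-5 + K) (a(K, c) = K*(-5 + K) - 2 = -2 + K*(-5 + K))
a(204, z(-9))/51514 = (-2 + 204**2 - 5*204)/51514 = (-2 + 41616 - 1020)*(1/51514) = 40594*(1/51514) = 20297/25757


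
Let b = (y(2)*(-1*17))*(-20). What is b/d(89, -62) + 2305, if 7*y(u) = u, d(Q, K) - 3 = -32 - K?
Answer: 533135/231 ≈ 2307.9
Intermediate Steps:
d(Q, K) = -29 - K (d(Q, K) = 3 + (-32 - K) = -29 - K)
y(u) = u/7
b = 680/7 (b = (((⅐)*2)*(-1*17))*(-20) = ((2/7)*(-17))*(-20) = -34/7*(-20) = 680/7 ≈ 97.143)
b/d(89, -62) + 2305 = 680/(7*(-29 - 1*(-62))) + 2305 = 680/(7*(-29 + 62)) + 2305 = (680/7)/33 + 2305 = (680/7)*(1/33) + 2305 = 680/231 + 2305 = 533135/231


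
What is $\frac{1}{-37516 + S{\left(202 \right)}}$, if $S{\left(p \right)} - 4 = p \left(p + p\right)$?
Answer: $\frac{1}{44096} \approx 2.2678 \cdot 10^{-5}$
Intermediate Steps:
$S{\left(p \right)} = 4 + 2 p^{2}$ ($S{\left(p \right)} = 4 + p \left(p + p\right) = 4 + p 2 p = 4 + 2 p^{2}$)
$\frac{1}{-37516 + S{\left(202 \right)}} = \frac{1}{-37516 + \left(4 + 2 \cdot 202^{2}\right)} = \frac{1}{-37516 + \left(4 + 2 \cdot 40804\right)} = \frac{1}{-37516 + \left(4 + 81608\right)} = \frac{1}{-37516 + 81612} = \frac{1}{44096}$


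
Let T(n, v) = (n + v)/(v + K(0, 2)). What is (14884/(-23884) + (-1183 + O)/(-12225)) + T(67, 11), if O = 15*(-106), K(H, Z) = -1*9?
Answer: 2817891883/72995475 ≈ 38.604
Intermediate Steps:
K(H, Z) = -9
O = -1590
T(n, v) = (n + v)/(-9 + v) (T(n, v) = (n + v)/(v - 9) = (n + v)/(-9 + v))
(14884/(-23884) + (-1183 + O)/(-12225)) + T(67, 11) = (14884/(-23884) + (-1183 - 1590)/(-12225)) + (67 + 11)/(-9 + 11) = (14884*(-1/23884) - 2773*(-1/12225)) + 78/2 = (-3721/5971 + 2773/12225) + (½)*78 = -28931642/72995475 + 39 = 2817891883/72995475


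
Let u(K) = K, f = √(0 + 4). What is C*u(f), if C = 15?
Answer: 30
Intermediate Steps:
f = 2 (f = √4 = 2)
C*u(f) = 15*2 = 30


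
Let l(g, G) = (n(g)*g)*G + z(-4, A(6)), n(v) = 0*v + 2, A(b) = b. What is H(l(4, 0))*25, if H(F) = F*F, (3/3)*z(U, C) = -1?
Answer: 25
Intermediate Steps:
n(v) = 2 (n(v) = 0 + 2 = 2)
z(U, C) = -1
l(g, G) = -1 + 2*G*g (l(g, G) = (2*g)*G - 1 = 2*G*g - 1 = -1 + 2*G*g)
H(F) = F²
H(l(4, 0))*25 = (-1 + 2*0*4)²*25 = (-1 + 0)²*25 = (-1)²*25 = 1*25 = 25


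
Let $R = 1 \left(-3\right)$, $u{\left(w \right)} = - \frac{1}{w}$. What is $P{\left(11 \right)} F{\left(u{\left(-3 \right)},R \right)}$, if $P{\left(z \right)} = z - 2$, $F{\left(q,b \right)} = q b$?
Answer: $-9$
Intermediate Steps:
$R = -3$
$F{\left(q,b \right)} = b q$
$P{\left(z \right)} = -2 + z$
$P{\left(11 \right)} F{\left(u{\left(-3 \right)},R \right)} = \left(-2 + 11\right) \left(- 3 \left(- \frac{1}{-3}\right)\right) = 9 \left(- 3 \left(\left(-1\right) \left(- \frac{1}{3}\right)\right)\right) = 9 \left(\left(-3\right) \frac{1}{3}\right) = 9 \left(-1\right) = -9$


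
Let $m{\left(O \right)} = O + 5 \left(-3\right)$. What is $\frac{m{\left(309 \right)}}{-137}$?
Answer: $- \frac{294}{137} \approx -2.146$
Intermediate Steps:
$m{\left(O \right)} = -15 + O$ ($m{\left(O \right)} = O - 15 = -15 + O$)
$\frac{m{\left(309 \right)}}{-137} = \frac{-15 + 309}{-137} = 294 \left(- \frac{1}{137}\right) = - \frac{294}{137}$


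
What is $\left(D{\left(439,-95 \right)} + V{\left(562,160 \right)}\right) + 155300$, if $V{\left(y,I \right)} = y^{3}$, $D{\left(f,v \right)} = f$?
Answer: $177660067$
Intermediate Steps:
$\left(D{\left(439,-95 \right)} + V{\left(562,160 \right)}\right) + 155300 = \left(439 + 562^{3}\right) + 155300 = \left(439 + 177504328\right) + 155300 = 177504767 + 155300 = 177660067$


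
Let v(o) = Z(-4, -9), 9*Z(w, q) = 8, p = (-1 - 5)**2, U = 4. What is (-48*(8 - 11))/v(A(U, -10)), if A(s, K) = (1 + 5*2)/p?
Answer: 162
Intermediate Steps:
p = 36 (p = (-6)**2 = 36)
A(s, K) = 11/36 (A(s, K) = (1 + 5*2)/36 = (1 + 10)*(1/36) = 11*(1/36) = 11/36)
Z(w, q) = 8/9 (Z(w, q) = (1/9)*8 = 8/9)
v(o) = 8/9
(-48*(8 - 11))/v(A(U, -10)) = (-48*(8 - 11))/(8/9) = -48*(-3)*(9/8) = 144*(9/8) = 162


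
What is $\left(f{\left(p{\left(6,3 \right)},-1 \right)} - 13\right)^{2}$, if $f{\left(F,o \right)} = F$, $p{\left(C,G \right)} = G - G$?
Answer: $169$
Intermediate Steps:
$p{\left(C,G \right)} = 0$
$\left(f{\left(p{\left(6,3 \right)},-1 \right)} - 13\right)^{2} = \left(0 - 13\right)^{2} = \left(-13\right)^{2} = 169$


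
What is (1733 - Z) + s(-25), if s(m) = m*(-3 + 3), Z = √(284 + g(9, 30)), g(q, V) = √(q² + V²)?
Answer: 1733 - √(284 + 3*√109) ≈ 1715.2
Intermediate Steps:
g(q, V) = √(V² + q²)
Z = √(284 + 3*√109) (Z = √(284 + √(30² + 9²)) = √(284 + √(900 + 81)) = √(284 + √981) = √(284 + 3*√109) ≈ 17.757)
s(m) = 0 (s(m) = m*0 = 0)
(1733 - Z) + s(-25) = (1733 - √(284 + 3*√109)) + 0 = 1733 - √(284 + 3*√109)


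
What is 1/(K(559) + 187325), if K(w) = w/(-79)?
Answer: 79/14798116 ≈ 5.3385e-6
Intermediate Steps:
K(w) = -w/79 (K(w) = w*(-1/79) = -w/79)
1/(K(559) + 187325) = 1/(-1/79*559 + 187325) = 1/(-559/79 + 187325) = 1/(14798116/79) = 79/14798116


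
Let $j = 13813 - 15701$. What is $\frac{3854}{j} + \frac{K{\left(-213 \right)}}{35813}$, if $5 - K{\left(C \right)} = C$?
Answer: $- \frac{1166201}{573008} \approx -2.0352$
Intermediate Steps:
$K{\left(C \right)} = 5 - C$
$j = -1888$ ($j = 13813 - 15701 = -1888$)
$\frac{3854}{j} + \frac{K{\left(-213 \right)}}{35813} = \frac{3854}{-1888} + \frac{5 - -213}{35813} = 3854 \left(- \frac{1}{1888}\right) + \left(5 + 213\right) \frac{1}{35813} = - \frac{1927}{944} + 218 \cdot \frac{1}{35813} = - \frac{1927}{944} + \frac{218}{35813} = - \frac{1166201}{573008}$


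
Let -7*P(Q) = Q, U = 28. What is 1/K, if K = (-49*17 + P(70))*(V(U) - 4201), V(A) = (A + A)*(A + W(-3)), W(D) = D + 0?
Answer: 1/2361243 ≈ 4.2351e-7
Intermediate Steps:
P(Q) = -Q/7
W(D) = D
V(A) = 2*A*(-3 + A) (V(A) = (A + A)*(A - 3) = (2*A)*(-3 + A) = 2*A*(-3 + A))
K = 2361243 (K = (-49*17 - ⅐*70)*(2*28*(-3 + 28) - 4201) = (-833 - 10)*(2*28*25 - 4201) = -843*(1400 - 4201) = -843*(-2801) = 2361243)
1/K = 1/2361243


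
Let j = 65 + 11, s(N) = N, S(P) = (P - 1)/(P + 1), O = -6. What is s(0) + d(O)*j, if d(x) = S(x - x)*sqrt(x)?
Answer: -76*I*sqrt(6) ≈ -186.16*I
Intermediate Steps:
S(P) = (-1 + P)/(1 + P)
j = 76
d(x) = -sqrt(x) (d(x) = ((-1 + (x - x))/(1 + (x - x)))*sqrt(x) = ((-1 + 0)/(1 + 0))*sqrt(x) = (-1/1)*sqrt(x) = (1*(-1))*sqrt(x) = -sqrt(x))
s(0) + d(O)*j = 0 - sqrt(-6)*76 = 0 - I*sqrt(6)*76 = 0 - 76*I*sqrt(6) = -76*I*sqrt(6)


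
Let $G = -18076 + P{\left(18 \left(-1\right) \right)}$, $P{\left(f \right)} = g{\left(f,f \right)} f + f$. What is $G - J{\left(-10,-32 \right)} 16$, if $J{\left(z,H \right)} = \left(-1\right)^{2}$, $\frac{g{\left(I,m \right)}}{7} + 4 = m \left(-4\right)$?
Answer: $-26678$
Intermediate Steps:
$g{\left(I,m \right)} = -28 - 28 m$ ($g{\left(I,m \right)} = -28 + 7 m \left(-4\right) = -28 + 7 \left(- 4 m\right) = -28 - 28 m$)
$J{\left(z,H \right)} = 1$
$P{\left(f \right)} = f + f \left(-28 - 28 f\right)$ ($P{\left(f \right)} = \left(-28 - 28 f\right) f + f = f \left(-28 - 28 f\right) + f = f + f \left(-28 - 28 f\right)$)
$G = -26662$ ($G = -18076 - 18 \left(-1\right) \left(27 + 28 \cdot 18 \left(-1\right)\right) = -18076 - - 18 \left(27 + 28 \left(-18\right)\right) = -18076 - - 18 \left(27 - 504\right) = -18076 - \left(-18\right) \left(-477\right) = -18076 - 8586 = -26662$)
$G - J{\left(-10,-32 \right)} 16 = -26662 - 1 \cdot 16 = -26662 - 16 = -26678$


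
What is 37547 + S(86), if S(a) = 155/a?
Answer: 3229197/86 ≈ 37549.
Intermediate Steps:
37547 + S(86) = 37547 + 155/86 = 3229197/86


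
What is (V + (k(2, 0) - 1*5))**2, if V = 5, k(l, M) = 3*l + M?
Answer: 36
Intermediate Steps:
k(l, M) = M + 3*l
(V + (k(2, 0) - 1*5))**2 = (5 + ((0 + 3*2) - 1*5))**2 = (5 + ((0 + 6) - 5))**2 = (5 + (6 - 5))**2 = (5 + 1)**2 = 6**2 = 36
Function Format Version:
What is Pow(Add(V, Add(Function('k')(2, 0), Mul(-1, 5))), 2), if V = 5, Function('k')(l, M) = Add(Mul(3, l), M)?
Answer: 36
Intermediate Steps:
Function('k')(l, M) = Add(M, Mul(3, l))
Pow(Add(V, Add(Function('k')(2, 0), Mul(-1, 5))), 2) = Pow(Add(5, Add(Add(0, Mul(3, 2)), Mul(-1, 5))), 2) = Pow(Add(5, Add(Add(0, 6), -5)), 2) = Pow(Add(5, Add(6, -5)), 2) = Pow(Add(5, 1), 2) = Pow(6, 2) = 36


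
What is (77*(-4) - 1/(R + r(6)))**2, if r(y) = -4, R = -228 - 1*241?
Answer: 21223536489/223729 ≈ 94863.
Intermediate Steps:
R = -469 (R = -228 - 241 = -469)
(77*(-4) - 1/(R + r(6)))**2 = (77*(-4) - 1/(-469 - 4))**2 = (-308 - 1/(-473))**2 = (-308 - 1*(-1/473))**2 = (-308 + 1/473)**2 = (-145683/473)**2 = 21223536489/223729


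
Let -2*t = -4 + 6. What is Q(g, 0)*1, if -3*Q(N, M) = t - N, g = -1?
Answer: 0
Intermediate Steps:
t = -1 (t = -(-4 + 6)/2 = -½*2 = -1)
Q(N, M) = ⅓ + N/3 (Q(N, M) = -(-1 - N)/3 = ⅓ + N/3)
Q(g, 0)*1 = (⅓ + (⅓)*(-1))*1 = (⅓ - ⅓)*1 = 0*1 = 0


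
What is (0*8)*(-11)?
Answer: 0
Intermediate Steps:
(0*8)*(-11) = 0*(-11) = 0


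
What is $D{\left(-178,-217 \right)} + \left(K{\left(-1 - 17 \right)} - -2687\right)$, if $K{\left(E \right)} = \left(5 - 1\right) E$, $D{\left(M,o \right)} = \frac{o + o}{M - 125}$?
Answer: $\frac{792779}{303} \approx 2616.4$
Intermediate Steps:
$D{\left(M,o \right)} = \frac{2 o}{-125 + M}$
$K{\left(E \right)} = 4 E$
$D{\left(-178,-217 \right)} + \left(K{\left(-1 - 17 \right)} - -2687\right) = 2 \left(-217\right) \frac{1}{-125 - 178} + \left(4 \left(-1 - 17\right) - -2687\right) = 2 \left(-217\right) \frac{1}{-303} + \left(4 \left(-1 - 17\right) + 2687\right) = 2 \left(-217\right) \left(- \frac{1}{303}\right) + \left(4 \left(-18\right) + 2687\right) = \frac{434}{303} + \left(-72 + 2687\right) = \frac{434}{303} + 2615 = \frac{792779}{303}$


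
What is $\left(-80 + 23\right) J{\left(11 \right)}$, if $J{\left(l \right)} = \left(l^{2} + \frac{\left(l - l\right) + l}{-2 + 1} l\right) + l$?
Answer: $-627$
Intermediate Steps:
$J{\left(l \right)} = l$ ($J{\left(l \right)} = \left(l^{2} + \frac{0 + l}{-1} l\right) + l = \left(l^{2} + l \left(-1\right) l\right) + l = \left(l^{2} + - l l\right) + l = \left(l^{2} - l^{2}\right) + l = 0 + l = l$)
$\left(-80 + 23\right) J{\left(11 \right)} = \left(-80 + 23\right) 11 = \left(-57\right) 11 = -627$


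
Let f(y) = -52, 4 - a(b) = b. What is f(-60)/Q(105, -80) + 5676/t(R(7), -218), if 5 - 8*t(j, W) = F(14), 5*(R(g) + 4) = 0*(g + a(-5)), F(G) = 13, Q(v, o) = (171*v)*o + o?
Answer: -2038365107/359120 ≈ -5676.0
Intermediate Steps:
Q(v, o) = o + 171*o*v (Q(v, o) = 171*o*v + o = o + 171*o*v)
a(b) = 4 - b
R(g) = -4 (R(g) = -4 + (0*(g + (4 - 1*(-5))))/5 = -4 + (0*(g + (4 + 5)))/5 = -4 + (0*(g + 9))/5 = -4 + (0*(9 + g))/5 = -4 + (1/5)*0 = -4 + 0 = -4)
t(j, W) = -1 (t(j, W) = 5/8 - 1/8*13 = 5/8 - 13/8 = -1)
f(-60)/Q(105, -80) + 5676/t(R(7), -218) = -52*(-1/(80*(1 + 171*105))) + 5676/(-1) = -52*(-1/(80*(1 + 17955))) + 5676*(-1) = -52/((-80*17956)) - 5676 = -52/(-1436480) - 5676 = -52*(-1/1436480) - 5676 = 13/359120 - 5676 = -2038365107/359120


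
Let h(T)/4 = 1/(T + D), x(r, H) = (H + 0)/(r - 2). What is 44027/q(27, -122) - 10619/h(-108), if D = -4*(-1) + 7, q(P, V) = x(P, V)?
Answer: 60631273/244 ≈ 2.4849e+5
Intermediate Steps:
x(r, H) = H/(-2 + r)
q(P, V) = V/(-2 + P)
D = 11 (D = 4 + 7 = 11)
h(T) = 4/(11 + T) (h(T) = 4/(T + 11) = 4/(11 + T))
44027/q(27, -122) - 10619/h(-108) = 44027/((-122/(-2 + 27))) - 10619/(4/(11 - 108)) = 44027/((-122/25)) - 10619/(4/(-97)) = 44027/((-122*1/25)) - 10619/(4*(-1/97)) = 44027/(-122/25) - 10619/(-4/97) = 44027*(-25/122) - 10619*(-97/4) = -1100675/122 + 1030043/4 = 60631273/244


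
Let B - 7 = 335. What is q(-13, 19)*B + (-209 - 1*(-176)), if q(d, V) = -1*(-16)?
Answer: 5439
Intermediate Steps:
q(d, V) = 16
B = 342 (B = 7 + 335 = 342)
q(-13, 19)*B + (-209 - 1*(-176)) = 16*342 + (-209 - 1*(-176)) = 5472 + (-209 + 176) = 5472 - 33 = 5439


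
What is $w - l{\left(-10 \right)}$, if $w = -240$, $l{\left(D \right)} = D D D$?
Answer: $760$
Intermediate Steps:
$l{\left(D \right)} = D^{3}$ ($l{\left(D \right)} = D^{2} D = D^{3}$)
$w - l{\left(-10 \right)} = -240 - \left(-10\right)^{3} = -240 - -1000 = -240 + 1000 = 760$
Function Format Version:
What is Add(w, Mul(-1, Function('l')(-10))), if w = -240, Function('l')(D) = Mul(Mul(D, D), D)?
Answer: 760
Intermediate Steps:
Function('l')(D) = Pow(D, 3) (Function('l')(D) = Mul(Pow(D, 2), D) = Pow(D, 3))
Add(w, Mul(-1, Function('l')(-10))) = Add(-240, Mul(-1, Pow(-10, 3))) = Add(-240, Mul(-1, -1000)) = Add(-240, 1000) = 760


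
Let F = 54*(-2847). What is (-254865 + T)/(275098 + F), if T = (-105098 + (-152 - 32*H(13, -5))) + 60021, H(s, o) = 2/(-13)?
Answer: -1950579/788840 ≈ -2.4727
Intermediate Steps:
H(s, o) = -2/13 (H(s, o) = 2*(-1/13) = -2/13)
F = -153738
T = -587913/13 (T = (-105098 + (-152 - 32*(-2/13))) + 60021 = (-105098 + (-152 + 64/13)) + 60021 = (-105098 - 1912/13) + 60021 = -1368186/13 + 60021 = -587913/13 ≈ -45224.)
(-254865 + T)/(275098 + F) = (-254865 - 587913/13)/(275098 - 153738) = -3901158/13/121360 = -3901158/13*1/121360 = -1950579/788840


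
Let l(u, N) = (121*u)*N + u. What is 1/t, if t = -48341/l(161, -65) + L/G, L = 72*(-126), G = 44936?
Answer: -7111706168/1164230539 ≈ -6.1085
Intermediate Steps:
L = -9072
l(u, N) = u + 121*N*u (l(u, N) = 121*N*u + u = u + 121*N*u)
t = -1164230539/7111706168 (t = -48341*1/(161*(1 + 121*(-65))) - 9072/44936 = -48341*1/(161*(1 - 7865)) - 9072*1/44936 = -48341/(161*(-7864)) - 1134/5617 = -48341/(-1266104) - 1134/5617 = -48341*(-1/1266104) - 1134/5617 = 48341/1266104 - 1134/5617 = -1164230539/7111706168 ≈ -0.16371)
1/t = 1/(-1164230539/7111706168) = -7111706168/1164230539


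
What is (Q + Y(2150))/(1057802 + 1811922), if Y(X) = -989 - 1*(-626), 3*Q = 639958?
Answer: 58079/782652 ≈ 0.074208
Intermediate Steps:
Q = 639958/3 (Q = (1/3)*639958 = 639958/3 ≈ 2.1332e+5)
Y(X) = -363 (Y(X) = -989 + 626 = -363)
(Q + Y(2150))/(1057802 + 1811922) = (639958/3 - 363)/(1057802 + 1811922) = (638869/3)/2869724 = (638869/3)*(1/2869724) = 58079/782652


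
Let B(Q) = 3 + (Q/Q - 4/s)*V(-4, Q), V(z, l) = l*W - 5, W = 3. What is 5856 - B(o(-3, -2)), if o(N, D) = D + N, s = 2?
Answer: 5833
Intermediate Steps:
V(z, l) = -5 + 3*l (V(z, l) = l*3 - 5 = 3*l - 5 = -5 + 3*l)
B(Q) = 8 - 3*Q (B(Q) = 3 + (Q/Q - 4/2)*(-5 + 3*Q) = 3 + (1 - 4*1/2)*(-5 + 3*Q) = 3 + (1 - 2)*(-5 + 3*Q) = 3 - (-5 + 3*Q) = 3 + (5 - 3*Q) = 8 - 3*Q)
5856 - B(o(-3, -2)) = 5856 - (8 - 3*(-2 - 3)) = 5856 - (8 - 3*(-5)) = 5856 - (8 + 15) = 5856 - 1*23 = 5856 - 23 = 5833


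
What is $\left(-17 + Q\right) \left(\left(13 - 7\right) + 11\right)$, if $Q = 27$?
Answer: $170$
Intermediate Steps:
$\left(-17 + Q\right) \left(\left(13 - 7\right) + 11\right) = \left(-17 + 27\right) \left(\left(13 - 7\right) + 11\right) = 10 \left(6 + 11\right) = 10 \cdot 17 = 170$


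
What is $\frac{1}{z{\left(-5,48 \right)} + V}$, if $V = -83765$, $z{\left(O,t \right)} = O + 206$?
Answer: $- \frac{1}{83564} \approx -1.1967 \cdot 10^{-5}$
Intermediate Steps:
$z{\left(O,t \right)} = 206 + O$
$\frac{1}{z{\left(-5,48 \right)} + V} = \frac{1}{\left(206 - 5\right) - 83765} = \frac{1}{201 - 83765} = \frac{1}{-83564} = - \frac{1}{83564}$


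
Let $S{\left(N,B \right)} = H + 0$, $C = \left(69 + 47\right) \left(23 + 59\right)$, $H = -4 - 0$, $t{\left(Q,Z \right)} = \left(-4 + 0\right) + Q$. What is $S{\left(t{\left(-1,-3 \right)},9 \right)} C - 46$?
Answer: $-38094$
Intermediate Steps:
$t{\left(Q,Z \right)} = -4 + Q$
$H = -4$ ($H = -4 + 0 = -4$)
$C = 9512$ ($C = 116 \cdot 82 = 9512$)
$S{\left(N,B \right)} = -4$ ($S{\left(N,B \right)} = -4 + 0 = -4$)
$S{\left(t{\left(-1,-3 \right)},9 \right)} C - 46 = \left(-4\right) 9512 - 46 = -38048 - 46 = -38094$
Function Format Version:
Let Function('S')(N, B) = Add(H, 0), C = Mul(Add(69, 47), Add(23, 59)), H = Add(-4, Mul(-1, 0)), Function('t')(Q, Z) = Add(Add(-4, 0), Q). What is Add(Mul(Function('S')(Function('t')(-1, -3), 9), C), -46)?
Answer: -38094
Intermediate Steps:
Function('t')(Q, Z) = Add(-4, Q)
H = -4 (H = Add(-4, 0) = -4)
C = 9512 (C = Mul(116, 82) = 9512)
Function('S')(N, B) = -4 (Function('S')(N, B) = Add(-4, 0) = -4)
Add(Mul(Function('S')(Function('t')(-1, -3), 9), C), -46) = Add(Mul(-4, 9512), -46) = Add(-38048, -46) = -38094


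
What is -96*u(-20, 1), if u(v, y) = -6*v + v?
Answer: -9600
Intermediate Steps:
u(v, y) = -5*v
-96*u(-20, 1) = -(-480)*(-20) = -96*100 = -9600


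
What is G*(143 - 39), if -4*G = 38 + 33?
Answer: -1846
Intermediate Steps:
G = -71/4 (G = -(38 + 33)/4 = -¼*71 = -71/4 ≈ -17.750)
G*(143 - 39) = -71*(143 - 39)/4 = -71/4*104 = -1846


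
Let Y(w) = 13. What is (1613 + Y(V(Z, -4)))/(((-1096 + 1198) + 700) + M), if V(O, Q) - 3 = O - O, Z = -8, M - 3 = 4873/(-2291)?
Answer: 1862583/919691 ≈ 2.0252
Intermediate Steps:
M = 2000/2291 (M = 3 + 4873/(-2291) = 3 + 4873*(-1/2291) = 3 - 4873/2291 = 2000/2291 ≈ 0.87298)
V(O, Q) = 3 (V(O, Q) = 3 + (O - O) = 3 + 0 = 3)
(1613 + Y(V(Z, -4)))/(((-1096 + 1198) + 700) + M) = (1613 + 13)/(((-1096 + 1198) + 700) + 2000/2291) = 1626/((102 + 700) + 2000/2291) = 1626/(802 + 2000/2291) = 1626/(1839382/2291) = 1626*(2291/1839382) = 1862583/919691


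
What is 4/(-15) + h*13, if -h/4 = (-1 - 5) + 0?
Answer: 4676/15 ≈ 311.73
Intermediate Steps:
h = 24 (h = -4*((-1 - 5) + 0) = -4*(-6 + 0) = -4*(-6) = 24)
4/(-15) + h*13 = 4/(-15) + 24*13 = 4*(-1/15) + 312 = -4/15 + 312 = 4676/15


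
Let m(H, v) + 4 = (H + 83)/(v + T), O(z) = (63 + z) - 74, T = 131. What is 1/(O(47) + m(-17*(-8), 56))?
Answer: 187/6203 ≈ 0.030147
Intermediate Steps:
O(z) = -11 + z
m(H, v) = -4 + (83 + H)/(131 + v) (m(H, v) = -4 + (H + 83)/(v + 131) = -4 + (83 + H)/(131 + v))
1/(O(47) + m(-17*(-8), 56)) = 1/((-11 + 47) + (-441 - 17*(-8) - 4*56)/(131 + 56)) = 1/(36 + (-441 + 136 - 224)/187) = 1/(36 + (1/187)*(-529)) = 1/(36 - 529/187) = 1/(6203/187) = 187/6203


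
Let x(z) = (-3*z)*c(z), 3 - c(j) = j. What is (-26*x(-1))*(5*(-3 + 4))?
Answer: -1560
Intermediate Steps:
c(j) = 3 - j
x(z) = -3*z*(3 - z) (x(z) = (-3*z)*(3 - z) = -3*z*(3 - z))
(-26*x(-1))*(5*(-3 + 4)) = (-78*(-1)*(-3 - 1))*(5*(-3 + 4)) = (-78*(-1)*(-4))*(5*1) = -26*12*5 = -312*5 = -1560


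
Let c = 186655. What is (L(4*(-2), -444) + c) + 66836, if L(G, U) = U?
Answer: 253047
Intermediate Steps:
(L(4*(-2), -444) + c) + 66836 = (-444 + 186655) + 66836 = 186211 + 66836 = 253047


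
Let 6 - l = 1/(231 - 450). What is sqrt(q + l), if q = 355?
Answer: 2*sqrt(4328535)/219 ≈ 19.000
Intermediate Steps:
l = 1315/219 (l = 6 - 1/(231 - 450) = 6 - 1/(-219) = 6 - 1*(-1/219) = 6 + 1/219 = 1315/219 ≈ 6.0046)
sqrt(q + l) = sqrt(355 + 1315/219) = sqrt(79060/219) = 2*sqrt(4328535)/219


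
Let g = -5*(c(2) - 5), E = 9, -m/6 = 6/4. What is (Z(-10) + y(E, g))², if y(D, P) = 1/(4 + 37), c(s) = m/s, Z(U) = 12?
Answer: 243049/1681 ≈ 144.59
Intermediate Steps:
m = -9 (m = -36/4 = -6*3/2 = -9)
c(s) = -9/s
g = 95/2 (g = -5*(-9/2 - 5) = -5*(-19/2) = 95/2 ≈ 47.500)
y(D, P) = 1/41
(Z(-10) + y(E, g))² = (12 + 1/41)² = (493/41)² = 243049/1681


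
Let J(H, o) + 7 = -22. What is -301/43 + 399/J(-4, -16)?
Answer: -602/29 ≈ -20.759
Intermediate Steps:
J(H, o) = -29 (J(H, o) = -7 - 22 = -29)
-301/43 + 399/J(-4, -16) = -301/43 + 399/(-29) = -301*1/43 + 399*(-1/29) = -7 - 399/29 = -602/29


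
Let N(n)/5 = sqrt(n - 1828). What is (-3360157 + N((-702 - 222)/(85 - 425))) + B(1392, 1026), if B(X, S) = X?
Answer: -3358765 + I*sqrt(13187665)/17 ≈ -3.3588e+6 + 213.62*I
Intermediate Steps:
N(n) = 5*sqrt(-1828 + n) (N(n) = 5*sqrt(n - 1828) = 5*sqrt(-1828 + n))
(-3360157 + N((-702 - 222)/(85 - 425))) + B(1392, 1026) = (-3360157 + 5*sqrt(-1828 + (-702 - 222)/(85 - 425))) + 1392 = (-3360157 + 5*sqrt(-1828 - 924/(-340))) + 1392 = (-3360157 + 5*sqrt(-1828 - 924*(-1/340))) + 1392 = (-3360157 + 5*sqrt(-1828 + 231/85)) + 1392 = (-3360157 + 5*sqrt(-155149/85)) + 1392 = (-3360157 + 5*(I*sqrt(13187665)/85)) + 1392 = (-3360157 + I*sqrt(13187665)/17) + 1392 = -3358765 + I*sqrt(13187665)/17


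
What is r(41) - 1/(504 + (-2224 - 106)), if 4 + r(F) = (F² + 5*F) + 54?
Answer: 3535137/1826 ≈ 1936.0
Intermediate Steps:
r(F) = 50 + F² + 5*F (r(F) = -4 + ((F² + 5*F) + 54) = -4 + (54 + F² + 5*F) = 50 + F² + 5*F)
r(41) - 1/(504 + (-2224 - 106)) = (50 + 41² + 5*41) - 1/(504 + (-2224 - 106)) = (50 + 1681 + 205) - 1/(504 - 2330) = 1936 - 1/(-1826) = 1936 - 1*(-1/1826) = 1936 + 1/1826 = 3535137/1826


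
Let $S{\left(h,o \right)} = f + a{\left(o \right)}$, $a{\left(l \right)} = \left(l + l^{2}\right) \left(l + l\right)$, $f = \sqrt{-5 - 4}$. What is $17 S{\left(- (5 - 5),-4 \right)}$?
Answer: $-1632 + 51 i \approx -1632.0 + 51.0 i$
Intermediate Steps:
$f = 3 i$ ($f = \sqrt{-9} = 3 i \approx 3.0 i$)
$a{\left(l \right)} = 2 l \left(l + l^{2}\right)$ ($a{\left(l \right)} = \left(l + l^{2}\right) 2 l = 2 l \left(l + l^{2}\right)$)
$S{\left(h,o \right)} = 3 i + 2 o^{2} \left(1 + o\right)$
$17 S{\left(- (5 - 5),-4 \right)} = 17 \left(3 i + 2 \left(-4\right)^{2} \left(1 - 4\right)\right) = 17 \left(3 i + 2 \cdot 16 \left(-3\right)\right) = 17 \left(3 i - 96\right) = 17 \left(-96 + 3 i\right) = -1632 + 51 i$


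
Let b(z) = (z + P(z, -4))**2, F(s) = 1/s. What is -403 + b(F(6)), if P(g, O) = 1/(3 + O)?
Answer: -14483/36 ≈ -402.31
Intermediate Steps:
b(z) = (-1 + z)**2 (b(z) = (z + 1/(3 - 4))**2 = (z + 1/(-1))**2 = (z - 1)**2 = (-1 + z)**2)
-403 + b(F(6)) = -403 + (-1 + 1/6)**2 = -403 + (-5/6)**2 = -403 + 25/36 = -14483/36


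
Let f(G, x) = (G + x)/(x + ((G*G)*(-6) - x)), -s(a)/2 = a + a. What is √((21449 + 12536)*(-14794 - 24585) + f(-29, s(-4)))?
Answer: I*√40518228956862/174 ≈ 36583.0*I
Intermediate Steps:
s(a) = -4*a (s(a) = -2*(a + a) = -4*a)
f(G, x) = -(G + x)/(6*G²) (f(G, x) = (G + x)/(x + (G²*(-6) - x)) = (G + x)/(x + (-6*G² - x)) = (G + x)/(x + (-x - 6*G²)) = (G + x)/((-6*G²)) = (G + x)*(-1/(6*G²)) = -(G + x)/(6*G²))
√((21449 + 12536)*(-14794 - 24585) + f(-29, s(-4))) = √((21449 + 12536)*(-14794 - 24585) + (⅙)*(-1*(-29) - (-4)*(-4))/(-29)²) = √(33985*(-39379) + (⅙)*(1/841)*(29 - 1*16)) = √(-1338295315 + (⅙)*(1/841)*(29 - 16)) = √(-1338295315 + (⅙)*(1/841)*13) = √(-1338295315 + 13/5046) = √(-6753038159477/5046) = I*√40518228956862/174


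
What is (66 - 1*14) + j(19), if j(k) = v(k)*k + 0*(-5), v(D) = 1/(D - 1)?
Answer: 955/18 ≈ 53.056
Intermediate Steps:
v(D) = 1/(-1 + D)
j(k) = k/(-1 + k) (j(k) = k/(-1 + k) + 0*(-5) = k/(-1 + k) + 0 = k/(-1 + k))
(66 - 1*14) + j(19) = (66 - 1*14) + 19/(-1 + 19) = (66 - 14) + 19/18 = 52 + 19*(1/18) = 52 + 19/18 = 955/18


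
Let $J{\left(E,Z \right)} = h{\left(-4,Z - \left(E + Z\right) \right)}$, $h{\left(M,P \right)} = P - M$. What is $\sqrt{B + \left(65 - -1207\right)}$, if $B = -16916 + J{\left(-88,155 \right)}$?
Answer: $72 i \sqrt{3} \approx 124.71 i$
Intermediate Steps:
$J{\left(E,Z \right)} = 4 - E$ ($J{\left(E,Z \right)} = \left(Z - \left(E + Z\right)\right) - -4 = \left(Z - \left(E + Z\right)\right) + 4 = - E + 4 = 4 - E$)
$B = -16824$ ($B = -16916 + \left(4 - -88\right) = -16916 + \left(4 + 88\right) = -16916 + 92 = -16824$)
$\sqrt{B + \left(65 - -1207\right)} = \sqrt{-16824 + \left(65 - -1207\right)} = \sqrt{-16824 + \left(65 + 1207\right)} = \sqrt{-16824 + 1272} = \sqrt{-15552} = 72 i \sqrt{3}$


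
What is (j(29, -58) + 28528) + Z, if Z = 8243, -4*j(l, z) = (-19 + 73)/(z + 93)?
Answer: 2573943/70 ≈ 36771.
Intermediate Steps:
j(l, z) = -27/(2*(93 + z)) (j(l, z) = -(-19 + 73)/(4*(z + 93)) = -27/(2*(93 + z)))
(j(29, -58) + 28528) + Z = (-27/(186 + 2*(-58)) + 28528) + 8243 = (-27/(186 - 116) + 28528) + 8243 = (-27/70 + 28528) + 8243 = 1996933/70 + 8243 = 2573943/70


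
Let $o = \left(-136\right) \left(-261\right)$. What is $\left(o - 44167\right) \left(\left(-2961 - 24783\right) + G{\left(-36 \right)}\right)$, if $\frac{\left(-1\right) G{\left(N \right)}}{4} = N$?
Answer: $239319600$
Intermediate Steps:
$o = 35496$
$G{\left(N \right)} = - 4 N$
$\left(o - 44167\right) \left(\left(-2961 - 24783\right) + G{\left(-36 \right)}\right) = \left(35496 - 44167\right) \left(\left(-2961 - 24783\right) - -144\right) = - 8671 \left(-27744 + 144\right) = \left(-8671\right) \left(-27600\right) = 239319600$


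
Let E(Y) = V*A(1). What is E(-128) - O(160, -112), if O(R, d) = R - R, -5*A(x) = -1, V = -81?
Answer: -81/5 ≈ -16.200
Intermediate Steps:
A(x) = ⅕ (A(x) = -⅕*(-1) = ⅕)
O(R, d) = 0
E(Y) = -81/5 (E(Y) = -81*⅕ = -81/5)
E(-128) - O(160, -112) = -81/5 - 1*0 = -81/5 + 0 = -81/5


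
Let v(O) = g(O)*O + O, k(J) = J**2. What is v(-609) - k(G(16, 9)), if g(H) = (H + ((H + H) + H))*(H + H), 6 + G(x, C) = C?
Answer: -1806932850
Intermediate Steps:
G(x, C) = -6 + C
g(H) = 8*H**2 (g(H) = (H + (2*H + H))*(2*H) = (H + 3*H)*(2*H) = (4*H)*(2*H) = 8*H**2)
v(O) = O + 8*O**3 (v(O) = (8*O**2)*O + O = 8*O**3 + O = O + 8*O**3)
v(-609) - k(G(16, 9)) = (-609 + 8*(-609)**3) - (-6 + 9)**2 = (-609 + 8*(-225866529)) - 1*3**2 = (-609 - 1806932232) - 1*9 = -1806932841 - 9 = -1806932850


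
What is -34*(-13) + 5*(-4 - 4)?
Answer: 402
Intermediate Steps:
-34*(-13) + 5*(-4 - 4) = 442 + 5*(-8) = 442 - 40 = 402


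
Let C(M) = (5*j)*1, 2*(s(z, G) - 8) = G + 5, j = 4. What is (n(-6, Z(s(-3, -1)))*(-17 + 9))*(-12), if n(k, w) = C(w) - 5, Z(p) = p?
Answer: 1440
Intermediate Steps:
s(z, G) = 21/2 + G/2 (s(z, G) = 8 + (G + 5)/2 = 8 + (5 + G)/2 = 8 + (5/2 + G/2) = 21/2 + G/2)
C(M) = 20 (C(M) = (5*4)*1 = 20*1 = 20)
n(k, w) = 15 (n(k, w) = 20 - 5 = 15)
(n(-6, Z(s(-3, -1)))*(-17 + 9))*(-12) = (15*(-17 + 9))*(-12) = (15*(-8))*(-12) = -120*(-12) = 1440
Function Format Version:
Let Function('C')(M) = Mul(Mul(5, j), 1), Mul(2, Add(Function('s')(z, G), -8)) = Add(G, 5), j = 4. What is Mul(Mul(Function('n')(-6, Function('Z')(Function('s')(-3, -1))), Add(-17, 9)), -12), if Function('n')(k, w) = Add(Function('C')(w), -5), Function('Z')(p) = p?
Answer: 1440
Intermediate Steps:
Function('s')(z, G) = Add(Rational(21, 2), Mul(Rational(1, 2), G)) (Function('s')(z, G) = Add(8, Mul(Rational(1, 2), Add(G, 5))) = Add(8, Mul(Rational(1, 2), Add(5, G))) = Add(8, Add(Rational(5, 2), Mul(Rational(1, 2), G))) = Add(Rational(21, 2), Mul(Rational(1, 2), G)))
Function('C')(M) = 20 (Function('C')(M) = Mul(Mul(5, 4), 1) = Mul(20, 1) = 20)
Function('n')(k, w) = 15 (Function('n')(k, w) = Add(20, -5) = 15)
Mul(Mul(Function('n')(-6, Function('Z')(Function('s')(-3, -1))), Add(-17, 9)), -12) = Mul(Mul(15, Add(-17, 9)), -12) = Mul(Mul(15, -8), -12) = Mul(-120, -12) = 1440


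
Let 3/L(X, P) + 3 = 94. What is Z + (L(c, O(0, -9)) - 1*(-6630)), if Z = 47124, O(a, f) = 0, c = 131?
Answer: 4891617/91 ≈ 53754.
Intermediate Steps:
L(X, P) = 3/91 (L(X, P) = 3/(-3 + 94) = 3/91)
Z + (L(c, O(0, -9)) - 1*(-6630)) = 47124 + (3/91 - 1*(-6630)) = 47124 + (3/91 + 6630) = 47124 + 603333/91 = 4891617/91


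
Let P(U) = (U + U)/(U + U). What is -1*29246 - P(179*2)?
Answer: -29247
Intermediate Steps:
P(U) = 1 (P(U) = (2*U)/((2*U)) = (2*U)*(1/(2*U)) = 1)
-1*29246 - P(179*2) = -1*29246 - 1*1 = -29246 - 1 = -29247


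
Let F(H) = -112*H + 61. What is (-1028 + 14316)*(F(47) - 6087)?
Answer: -150021520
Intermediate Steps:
F(H) = 61 - 112*H
(-1028 + 14316)*(F(47) - 6087) = (-1028 + 14316)*((61 - 112*47) - 6087) = 13288*((61 - 5264) - 6087) = 13288*(-5203 - 6087) = 13288*(-11290) = -150021520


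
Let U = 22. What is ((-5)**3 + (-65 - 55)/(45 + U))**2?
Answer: 72165025/4489 ≈ 16076.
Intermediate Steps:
((-5)**3 + (-65 - 55)/(45 + U))**2 = ((-5)**3 + (-65 - 55)/(45 + 22))**2 = (-125 - 120/67)**2 = (-8495/67)**2 = 72165025/4489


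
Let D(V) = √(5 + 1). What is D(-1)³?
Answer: 6*√6 ≈ 14.697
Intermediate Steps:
D(V) = √6
D(-1)³ = (√6)³ = 6*√6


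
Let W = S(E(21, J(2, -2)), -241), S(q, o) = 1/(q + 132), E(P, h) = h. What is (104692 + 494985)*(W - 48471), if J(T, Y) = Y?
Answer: -290669392541/10 ≈ -2.9067e+10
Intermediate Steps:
S(q, o) = 1/(132 + q)
W = 1/130 (W = 1/(132 - 2) = 1/130 ≈ 0.0076923)
(104692 + 494985)*(W - 48471) = (104692 + 494985)*(1/130 - 48471) = 599677*(-6301229/130) = -290669392541/10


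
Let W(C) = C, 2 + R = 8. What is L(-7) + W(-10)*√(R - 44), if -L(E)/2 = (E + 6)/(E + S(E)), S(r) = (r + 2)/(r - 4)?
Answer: -11/36 - 10*I*√38 ≈ -0.30556 - 61.644*I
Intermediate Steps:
R = 6 (R = -2 + 8 = 6)
S(r) = (2 + r)/(-4 + r)
L(E) = -2*(6 + E)/(E + (2 + E)/(-4 + E)) (L(E) = -2*(E + 6)/(E + (2 + E)/(-4 + E)) = -2*(6 + E)/(E + (2 + E)/(-4 + E)))
L(-7) + W(-10)*√(R - 44) = -2*(-4 - 7)*(6 - 7)/(2 - 7 - 7*(-4 - 7)) - 10*√(6 - 44) = -2*(-11)*(-1)/(2 - 7 - 7*(-11)) - 10*I*√38 = -2*(-11)*(-1)/(2 - 7 + 77) - 10*I*√38 = -2*(-11)*(-1)/72 - 10*I*√38 = -2*1/72*(-11)*(-1) - 10*I*√38 = -11/36 - 10*I*√38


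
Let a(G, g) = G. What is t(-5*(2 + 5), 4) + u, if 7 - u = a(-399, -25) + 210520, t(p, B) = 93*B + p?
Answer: -209777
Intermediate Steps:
t(p, B) = p + 93*B
u = -210114 (u = 7 - (-399 + 210520) = 7 - 1*210121 = 7 - 210121 = -210114)
t(-5*(2 + 5), 4) + u = (-5*(2 + 5) + 93*4) - 210114 = (-5*7 + 372) - 210114 = (-35 + 372) - 210114 = 337 - 210114 = -209777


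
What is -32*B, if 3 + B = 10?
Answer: -224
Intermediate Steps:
B = 7 (B = -3 + 10 = 7)
-32*B = -32*7 = -224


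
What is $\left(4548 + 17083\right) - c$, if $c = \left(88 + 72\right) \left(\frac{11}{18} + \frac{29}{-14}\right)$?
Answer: $\frac{1377473}{63} \approx 21865.0$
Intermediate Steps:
$c = - \frac{14720}{63}$ ($c = 160 \left(11 \cdot \frac{1}{18} + 29 \left(- \frac{1}{14}\right)\right) = 160 \left(\frac{11}{18} - \frac{29}{14}\right) = 160 \left(- \frac{92}{63}\right) = - \frac{14720}{63} \approx -233.65$)
$\left(4548 + 17083\right) - c = \left(4548 + 17083\right) - - \frac{14720}{63} = 21631 + \frac{14720}{63} = \frac{1377473}{63}$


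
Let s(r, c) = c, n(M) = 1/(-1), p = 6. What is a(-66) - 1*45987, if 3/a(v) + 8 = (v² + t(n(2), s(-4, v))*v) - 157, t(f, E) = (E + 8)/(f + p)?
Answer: -379898602/8261 ≈ -45987.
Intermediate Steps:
n(M) = -1
t(f, E) = (8 + E)/(6 + f) (t(f, E) = (E + 8)/(f + 6) = (8 + E)/(6 + f))
a(v) = 3/(-165 + v² + v*(8/5 + v/5)) (a(v) = 3/(-8 + ((v² + ((8 + v)/(6 - 1))*v) - 157)) = 3/(-8 + ((v² + ((8 + v)/5)*v) - 157)) = 3/(-8 + ((v² + (8/5 + v/5)*v) - 157)) = 3/(-8 + ((v² + v*(8/5 + v/5)) - 157)) = 3/(-8 + (-157 + v² + v*(8/5 + v/5))) = 3/(-165 + v² + v*(8/5 + v/5)))
a(-66) - 1*45987 = 15/(-825 + 6*(-66)² + 8*(-66)) - 1*45987 = 15/(-825 + 6*4356 - 528) - 45987 = 15/(-825 + 26136 - 528) - 45987 = 15/24783 - 45987 = 15*(1/24783) - 45987 = 5/8261 - 45987 = -379898602/8261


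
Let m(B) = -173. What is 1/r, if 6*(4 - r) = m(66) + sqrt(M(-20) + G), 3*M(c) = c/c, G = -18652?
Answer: 1773/86191 + 57*I*sqrt(465)/86191 ≈ 0.020571 + 0.014261*I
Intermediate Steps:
M(c) = 1/3 (M(c) = (c/c)/3 = (1/3)*1 = 1/3)
r = 197/6 - 19*I*sqrt(465)/18 (r = 4 - (-173 + sqrt(1/3 - 18652))/6 = 4 - (-173 + sqrt(-55955/3))/6 = 4 - (-173 + 19*I*sqrt(465)/3)/6 = 4 + (173/6 - 19*I*sqrt(465)/18) = 197/6 - 19*I*sqrt(465)/18 ≈ 32.833 - 22.762*I)
1/r = 1/(197/6 - 19*I*sqrt(465)/18)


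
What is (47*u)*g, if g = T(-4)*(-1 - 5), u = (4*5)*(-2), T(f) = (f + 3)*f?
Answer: 45120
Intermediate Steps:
T(f) = f*(3 + f) (T(f) = (3 + f)*f = f*(3 + f))
u = -40 (u = 20*(-2) = -40)
g = -24 (g = (-4*(3 - 4))*(-1 - 5) = -4*(-1)*(-6) = 4*(-6) = -24)
(47*u)*g = (47*(-40))*(-24) = -1880*(-24) = 45120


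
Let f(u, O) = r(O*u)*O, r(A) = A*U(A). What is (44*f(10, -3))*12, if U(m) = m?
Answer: -1425600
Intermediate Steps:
r(A) = A**2 (r(A) = A*A = A**2)
f(u, O) = O**3*u**2 (f(u, O) = (O*u)**2*O = (O**2*u**2)*O = O**3*u**2)
(44*f(10, -3))*12 = (44*((-3)**3*10**2))*12 = (44*(-27*100))*12 = (44*(-2700))*12 = -118800*12 = -1425600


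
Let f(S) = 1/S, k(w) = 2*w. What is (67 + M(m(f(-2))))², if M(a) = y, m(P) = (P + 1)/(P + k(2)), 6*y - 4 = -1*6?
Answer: 40000/9 ≈ 4444.4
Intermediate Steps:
y = -⅓ (y = ⅔ + (-1*6)/6 = ⅔ + (⅙)*(-6) = ⅔ - 1 = -⅓ ≈ -0.33333)
m(P) = (1 + P)/(4 + P) (m(P) = (P + 1)/(P + 2*2) = (1 + P)/(P + 4) = (1 + P)/(4 + P))
M(a) = -⅓
(67 + M(m(f(-2))))² = (67 - ⅓)² = (200/3)² = 40000/9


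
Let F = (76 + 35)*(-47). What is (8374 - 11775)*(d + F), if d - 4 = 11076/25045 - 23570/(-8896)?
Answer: 1973888067816507/111400160 ≈ 1.7719e+7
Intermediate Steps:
F = -5217 (F = 111*(-47) = -5217)
d = 790022013/111400160 (d = 4 + (11076/25045 - 23570/(-8896)) = 4 + (11076*(1/25045) - 23570*(-1/8896)) = 4 + (11076/25045 + 11785/4448) = 4 + 344421373/111400160 = 790022013/111400160 ≈ 7.0918)
(8374 - 11775)*(d + F) = (8374 - 11775)*(790022013/111400160 - 5217) = -3401*(-580384612707/111400160) = 1973888067816507/111400160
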